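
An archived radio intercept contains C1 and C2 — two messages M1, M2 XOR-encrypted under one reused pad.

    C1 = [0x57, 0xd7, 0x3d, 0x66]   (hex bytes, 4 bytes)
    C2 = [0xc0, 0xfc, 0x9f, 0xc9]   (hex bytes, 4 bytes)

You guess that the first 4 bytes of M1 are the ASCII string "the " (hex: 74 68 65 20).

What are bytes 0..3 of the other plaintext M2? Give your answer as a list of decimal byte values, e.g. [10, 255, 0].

[227, 67, 199, 143]

First, C1 ⊕ C2 = (M1 ⊕ K) ⊕ (M2 ⊕ K) = M1 ⊕ M2, so the key drops out. Then M2 = (M1 ⊕ M2) ⊕ M1 over the first 4 bytes.
byte 0: (57 ⊕ c0) ⊕ 74 = 97 ⊕ 74 = e3
byte 1: (d7 ⊕ fc) ⊕ 68 = 2b ⊕ 68 = 43
byte 2: (3d ⊕ 9f) ⊕ 65 = a2 ⊕ 65 = c7
byte 3: (66 ⊕ c9) ⊕ 20 = af ⊕ 20 = 8f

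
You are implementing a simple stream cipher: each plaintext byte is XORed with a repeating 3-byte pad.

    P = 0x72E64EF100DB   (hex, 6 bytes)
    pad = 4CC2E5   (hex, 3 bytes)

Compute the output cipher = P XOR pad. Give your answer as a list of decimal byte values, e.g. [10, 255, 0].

[62, 36, 171, 189, 194, 62]

The 3-byte key repeats, so the effective keystream is 4c c2 e5 4c c2 e5.
byte 0: 72 XOR 4c = 3e
byte 1: e6 XOR c2 = 24
byte 2: 4e XOR e5 = ab
byte 3: f1 XOR 4c = bd
byte 4: 00 XOR c2 = c2
byte 5: db XOR e5 = 3e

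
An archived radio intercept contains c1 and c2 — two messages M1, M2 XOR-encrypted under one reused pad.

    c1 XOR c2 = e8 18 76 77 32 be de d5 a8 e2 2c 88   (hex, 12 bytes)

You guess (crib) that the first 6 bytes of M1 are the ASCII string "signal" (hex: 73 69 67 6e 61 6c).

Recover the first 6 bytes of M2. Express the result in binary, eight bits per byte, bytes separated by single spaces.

10011011 01110001 00010001 00011001 01010011 11010010

Since c1 ⊕ c2 = M1 ⊕ M2, XORing with the guessed M1 bytes yields the corresponding M2 bytes: M2 = (c1 ⊕ c2) ⊕ M1.
e8 xor 73 = 9b
18 xor 69 = 71
76 xor 67 = 11
77 xor 6e = 19
32 xor 61 = 53
be xor 6c = d2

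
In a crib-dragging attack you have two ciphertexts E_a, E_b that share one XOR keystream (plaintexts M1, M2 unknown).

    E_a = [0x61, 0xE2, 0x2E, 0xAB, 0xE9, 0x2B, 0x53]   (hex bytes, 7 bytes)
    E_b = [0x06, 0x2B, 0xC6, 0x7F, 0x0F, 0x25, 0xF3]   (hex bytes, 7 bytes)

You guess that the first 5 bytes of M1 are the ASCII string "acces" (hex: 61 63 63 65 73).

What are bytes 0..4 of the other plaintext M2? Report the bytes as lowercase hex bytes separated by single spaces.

06 aa 8b b1 95

First, E_a ⊕ E_b = (M1 ⊕ K) ⊕ (M2 ⊕ K) = M1 ⊕ M2, so the key drops out. Then M2 = (M1 ⊕ M2) ⊕ M1 over the first 5 bytes.
byte 0: (61 ⊕ 06) ⊕ 61 = 67 ⊕ 61 = 06
byte 1: (e2 ⊕ 2b) ⊕ 63 = c9 ⊕ 63 = aa
byte 2: (2e ⊕ c6) ⊕ 63 = e8 ⊕ 63 = 8b
byte 3: (ab ⊕ 7f) ⊕ 65 = d4 ⊕ 65 = b1
byte 4: (e9 ⊕ 0f) ⊕ 73 = e6 ⊕ 73 = 95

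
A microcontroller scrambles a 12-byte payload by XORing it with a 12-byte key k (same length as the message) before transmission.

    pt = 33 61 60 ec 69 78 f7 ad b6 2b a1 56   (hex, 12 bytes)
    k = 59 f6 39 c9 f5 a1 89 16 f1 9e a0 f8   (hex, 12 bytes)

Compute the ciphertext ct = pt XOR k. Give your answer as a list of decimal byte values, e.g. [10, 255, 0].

[106, 151, 89, 37, 156, 217, 126, 187, 71, 181, 1, 174]

byte 0: 33 XOR 59 = 6a
byte 1: 61 XOR f6 = 97
byte 2: 60 XOR 39 = 59
byte 3: ec XOR c9 = 25
byte 4: 69 XOR f5 = 9c
byte 5: 78 XOR a1 = d9
byte 6: f7 XOR 89 = 7e
byte 7: ad XOR 16 = bb
byte 8: b6 XOR f1 = 47
byte 9: 2b XOR 9e = b5
byte 10: a1 XOR a0 = 01
byte 11: 56 XOR f8 = ae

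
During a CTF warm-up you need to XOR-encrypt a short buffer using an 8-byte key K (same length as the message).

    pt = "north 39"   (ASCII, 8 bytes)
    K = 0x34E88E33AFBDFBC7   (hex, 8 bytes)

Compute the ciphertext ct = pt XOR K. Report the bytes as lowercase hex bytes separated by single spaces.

5a 87 fc 47 c7 9d c8 fe

XOR is its own inverse, so applying the key byte-wise gives the result directly.
byte 0: 110 ^  52 =  90
byte 1: 111 ^ 232 = 135
byte 2: 114 ^ 142 = 252
byte 3: 116 ^  51 =  71
byte 4: 104 ^ 175 = 199
byte 5:  32 ^ 189 = 157
byte 6:  51 ^ 251 = 200
byte 7:  57 ^ 199 = 254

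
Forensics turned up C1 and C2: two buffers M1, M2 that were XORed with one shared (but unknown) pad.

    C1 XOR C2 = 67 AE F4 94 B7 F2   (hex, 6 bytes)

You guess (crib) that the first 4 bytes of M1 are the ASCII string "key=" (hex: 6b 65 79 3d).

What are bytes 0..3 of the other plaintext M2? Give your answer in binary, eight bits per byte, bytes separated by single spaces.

00001100 11001011 10001101 10101001

Since C1 ⊕ C2 = M1 ⊕ M2, XORing with the guessed M1 bytes yields the corresponding M2 bytes: M2 = (C1 ⊕ C2) ⊕ M1.
byte 0: 67 XOR 6b = 0c
byte 1: ae XOR 65 = cb
byte 2: f4 XOR 79 = 8d
byte 3: 94 XOR 3d = a9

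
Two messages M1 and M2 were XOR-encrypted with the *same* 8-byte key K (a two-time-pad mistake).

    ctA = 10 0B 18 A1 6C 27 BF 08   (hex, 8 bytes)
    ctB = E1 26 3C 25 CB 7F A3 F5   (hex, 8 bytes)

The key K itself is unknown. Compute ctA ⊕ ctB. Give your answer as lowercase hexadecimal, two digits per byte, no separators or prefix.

f12d2484a7581cfd

ctA ⊕ ctB = (M1 ⊕ K) ⊕ (M2 ⊕ K) = M1 ⊕ M2 — the shared key cancels under XOR.
10 ⊕ e1 = f1
0b ⊕ 26 = 2d
18 ⊕ 3c = 24
a1 ⊕ 25 = 84
6c ⊕ cb = a7
27 ⊕ 7f = 58
bf ⊕ a3 = 1c
08 ⊕ f5 = fd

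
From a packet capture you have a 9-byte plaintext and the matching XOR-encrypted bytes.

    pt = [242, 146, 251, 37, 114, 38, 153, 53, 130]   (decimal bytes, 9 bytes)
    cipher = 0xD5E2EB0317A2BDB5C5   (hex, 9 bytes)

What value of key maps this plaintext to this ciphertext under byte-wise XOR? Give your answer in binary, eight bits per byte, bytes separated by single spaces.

Since cipher = pt ⊕ key, XORing both sides with pt gives key = pt ⊕ cipher.
f2 xor d5 = 27
92 xor e2 = 70
fb xor eb = 10
25 xor 03 = 26
72 xor 17 = 65
26 xor a2 = 84
99 xor bd = 24
35 xor b5 = 80
82 xor c5 = 47

00100111 01110000 00010000 00100110 01100101 10000100 00100100 10000000 01000111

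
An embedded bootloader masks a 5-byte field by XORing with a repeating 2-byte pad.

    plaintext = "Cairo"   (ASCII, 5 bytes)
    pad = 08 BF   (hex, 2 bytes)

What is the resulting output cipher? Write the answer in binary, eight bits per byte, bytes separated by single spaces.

01001011 11011110 01100001 11001101 01100111

The 2-byte key repeats, so the effective keystream is 08 bf 08 bf 08.
byte 0: 01000011 ⊕ 00001000 = 01001011
byte 1: 01100001 ⊕ 10111111 = 11011110
byte 2: 01101001 ⊕ 00001000 = 01100001
byte 3: 01110010 ⊕ 10111111 = 11001101
byte 4: 01101111 ⊕ 00001000 = 01100111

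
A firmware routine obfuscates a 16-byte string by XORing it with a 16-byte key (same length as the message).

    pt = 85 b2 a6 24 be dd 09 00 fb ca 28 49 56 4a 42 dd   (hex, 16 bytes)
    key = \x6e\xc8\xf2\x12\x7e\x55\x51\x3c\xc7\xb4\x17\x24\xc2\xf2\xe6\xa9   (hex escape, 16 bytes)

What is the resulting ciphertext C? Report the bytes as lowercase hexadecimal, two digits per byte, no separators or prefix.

eb7a5436c088583c3c7e3f6d94b8a474

XOR is its own inverse, so applying the key byte-wise gives the result directly.
85 ⊕ 6e = eb
b2 ⊕ c8 = 7a
a6 ⊕ f2 = 54
24 ⊕ 12 = 36
be ⊕ 7e = c0
dd ⊕ 55 = 88
09 ⊕ 51 = 58
00 ⊕ 3c = 3c
fb ⊕ c7 = 3c
ca ⊕ b4 = 7e
28 ⊕ 17 = 3f
49 ⊕ 24 = 6d
56 ⊕ c2 = 94
4a ⊕ f2 = b8
42 ⊕ e6 = a4
dd ⊕ a9 = 74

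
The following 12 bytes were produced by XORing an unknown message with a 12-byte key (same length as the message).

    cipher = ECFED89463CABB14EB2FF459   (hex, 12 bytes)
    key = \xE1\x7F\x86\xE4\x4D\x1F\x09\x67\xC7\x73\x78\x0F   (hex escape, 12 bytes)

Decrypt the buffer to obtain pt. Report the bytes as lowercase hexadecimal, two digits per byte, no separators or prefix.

0d815e702ed5b2732c5c8c56

236 xor 225 =  13
254 xor 127 = 129
216 xor 134 =  94
148 xor 228 = 112
 99 xor  77 =  46
202 xor  31 = 213
187 xor   9 = 178
 20 xor 103 = 115
235 xor 199 =  44
 47 xor 115 =  92
244 xor 120 = 140
 89 xor  15 =  86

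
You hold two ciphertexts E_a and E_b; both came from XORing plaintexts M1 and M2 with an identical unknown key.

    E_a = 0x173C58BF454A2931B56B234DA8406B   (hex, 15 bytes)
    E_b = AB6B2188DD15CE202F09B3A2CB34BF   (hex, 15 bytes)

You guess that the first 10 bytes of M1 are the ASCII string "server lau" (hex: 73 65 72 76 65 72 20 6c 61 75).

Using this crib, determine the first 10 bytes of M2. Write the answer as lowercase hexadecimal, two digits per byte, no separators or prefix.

First, E_a ⊕ E_b = (M1 ⊕ K) ⊕ (M2 ⊕ K) = M1 ⊕ M2, so the key drops out. Then M2 = (M1 ⊕ M2) ⊕ M1 over the first 10 bytes.
byte 0: (17 ^ ab) ^ 73 = bc ^ 73 = cf
byte 1: (3c ^ 6b) ^ 65 = 57 ^ 65 = 32
byte 2: (58 ^ 21) ^ 72 = 79 ^ 72 = 0b
byte 3: (bf ^ 88) ^ 76 = 37 ^ 76 = 41
byte 4: (45 ^ dd) ^ 65 = 98 ^ 65 = fd
byte 5: (4a ^ 15) ^ 72 = 5f ^ 72 = 2d
byte 6: (29 ^ ce) ^ 20 = e7 ^ 20 = c7
byte 7: (31 ^ 20) ^ 6c = 11 ^ 6c = 7d
byte 8: (b5 ^ 2f) ^ 61 = 9a ^ 61 = fb
byte 9: (6b ^ 09) ^ 75 = 62 ^ 75 = 17

cf320b41fd2dc77dfb17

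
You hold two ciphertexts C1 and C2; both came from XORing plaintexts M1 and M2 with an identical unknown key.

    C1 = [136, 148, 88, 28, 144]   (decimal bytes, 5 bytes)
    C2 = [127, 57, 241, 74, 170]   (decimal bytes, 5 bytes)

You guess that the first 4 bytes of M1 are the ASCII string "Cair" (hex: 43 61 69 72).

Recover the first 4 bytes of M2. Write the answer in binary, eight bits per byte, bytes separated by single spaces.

First, C1 ⊕ C2 = (M1 ⊕ K) ⊕ (M2 ⊕ K) = M1 ⊕ M2, so the key drops out. Then M2 = (M1 ⊕ M2) ⊕ M1 over the first 4 bytes.
byte 0: (88 ⊕ 7f) ⊕ 43 = f7 ⊕ 43 = b4
byte 1: (94 ⊕ 39) ⊕ 61 = ad ⊕ 61 = cc
byte 2: (58 ⊕ f1) ⊕ 69 = a9 ⊕ 69 = c0
byte 3: (1c ⊕ 4a) ⊕ 72 = 56 ⊕ 72 = 24

10110100 11001100 11000000 00100100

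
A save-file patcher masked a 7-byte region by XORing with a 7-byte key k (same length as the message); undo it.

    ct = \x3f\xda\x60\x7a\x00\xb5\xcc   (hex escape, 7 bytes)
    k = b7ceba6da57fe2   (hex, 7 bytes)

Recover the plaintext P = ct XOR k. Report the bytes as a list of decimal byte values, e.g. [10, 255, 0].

[136, 20, 218, 23, 165, 202, 46]

XOR is its own inverse, so applying the key byte-wise gives the result directly.
byte 0: 3f ⊕ b7 = 88
byte 1: da ⊕ ce = 14
byte 2: 60 ⊕ ba = da
byte 3: 7a ⊕ 6d = 17
byte 4: 00 ⊕ a5 = a5
byte 5: b5 ⊕ 7f = ca
byte 6: cc ⊕ e2 = 2e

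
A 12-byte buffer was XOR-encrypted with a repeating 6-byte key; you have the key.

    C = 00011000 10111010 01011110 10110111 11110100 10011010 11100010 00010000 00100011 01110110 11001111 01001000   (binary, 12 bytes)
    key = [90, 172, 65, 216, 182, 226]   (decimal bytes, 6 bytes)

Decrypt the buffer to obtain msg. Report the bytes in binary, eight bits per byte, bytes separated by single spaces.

The 6-byte key repeats, so the effective keystream is 5a ac 41 d8 b6 e2 5a ac 41 d8 b6 e2.
byte 0: 18 ⊕ 5a = 42
byte 1: ba ⊕ ac = 16
byte 2: 5e ⊕ 41 = 1f
byte 3: b7 ⊕ d8 = 6f
byte 4: f4 ⊕ b6 = 42
byte 5: 9a ⊕ e2 = 78
byte 6: e2 ⊕ 5a = b8
byte 7: 10 ⊕ ac = bc
byte 8: 23 ⊕ 41 = 62
byte 9: 76 ⊕ d8 = ae
byte 10: cf ⊕ b6 = 79
byte 11: 48 ⊕ e2 = aa

01000010 00010110 00011111 01101111 01000010 01111000 10111000 10111100 01100010 10101110 01111001 10101010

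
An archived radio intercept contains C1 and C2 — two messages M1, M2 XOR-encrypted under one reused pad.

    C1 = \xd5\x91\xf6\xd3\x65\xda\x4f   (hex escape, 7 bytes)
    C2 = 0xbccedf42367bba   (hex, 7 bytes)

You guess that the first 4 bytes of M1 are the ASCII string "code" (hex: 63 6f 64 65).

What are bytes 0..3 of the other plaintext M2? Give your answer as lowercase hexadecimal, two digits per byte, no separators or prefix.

First, C1 ⊕ C2 = (M1 ⊕ K) ⊕ (M2 ⊕ K) = M1 ⊕ M2, so the key drops out. Then M2 = (M1 ⊕ M2) ⊕ M1 over the first 4 bytes.
byte 0: (d5 xor bc) xor 63 = 69 xor 63 = 0a
byte 1: (91 xor ce) xor 6f = 5f xor 6f = 30
byte 2: (f6 xor df) xor 64 = 29 xor 64 = 4d
byte 3: (d3 xor 42) xor 65 = 91 xor 65 = f4

0a304df4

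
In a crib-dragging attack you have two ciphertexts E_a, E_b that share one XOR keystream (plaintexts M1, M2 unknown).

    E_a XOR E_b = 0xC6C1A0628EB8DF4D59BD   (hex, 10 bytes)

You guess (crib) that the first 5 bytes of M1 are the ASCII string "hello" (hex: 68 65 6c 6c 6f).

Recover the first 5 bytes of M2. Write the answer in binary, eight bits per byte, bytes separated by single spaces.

10101110 10100100 11001100 00001110 11100001

Since E_a ⊕ E_b = M1 ⊕ M2, XORing with the guessed M1 bytes yields the corresponding M2 bytes: M2 = (E_a ⊕ E_b) ⊕ M1.
byte 0: c6 ⊕ 68 = ae
byte 1: c1 ⊕ 65 = a4
byte 2: a0 ⊕ 6c = cc
byte 3: 62 ⊕ 6c = 0e
byte 4: 8e ⊕ 6f = e1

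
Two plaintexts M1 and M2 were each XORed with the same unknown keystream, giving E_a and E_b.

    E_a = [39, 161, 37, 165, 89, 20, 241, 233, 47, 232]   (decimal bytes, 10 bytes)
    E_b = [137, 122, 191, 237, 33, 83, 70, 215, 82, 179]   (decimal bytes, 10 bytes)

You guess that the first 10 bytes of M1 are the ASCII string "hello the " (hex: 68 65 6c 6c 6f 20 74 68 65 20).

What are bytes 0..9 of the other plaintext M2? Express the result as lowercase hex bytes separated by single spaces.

c6 be f6 24 17 67 c3 56 18 7b

First, E_a ⊕ E_b = (M1 ⊕ K) ⊕ (M2 ⊕ K) = M1 ⊕ M2, so the key drops out. Then M2 = (M1 ⊕ M2) ⊕ M1 over the first 10 bytes.
byte 0: (27 xor 89) xor 68 = ae xor 68 = c6
byte 1: (a1 xor 7a) xor 65 = db xor 65 = be
byte 2: (25 xor bf) xor 6c = 9a xor 6c = f6
byte 3: (a5 xor ed) xor 6c = 48 xor 6c = 24
byte 4: (59 xor 21) xor 6f = 78 xor 6f = 17
byte 5: (14 xor 53) xor 20 = 47 xor 20 = 67
byte 6: (f1 xor 46) xor 74 = b7 xor 74 = c3
byte 7: (e9 xor d7) xor 68 = 3e xor 68 = 56
byte 8: (2f xor 52) xor 65 = 7d xor 65 = 18
byte 9: (e8 xor b3) xor 20 = 5b xor 20 = 7b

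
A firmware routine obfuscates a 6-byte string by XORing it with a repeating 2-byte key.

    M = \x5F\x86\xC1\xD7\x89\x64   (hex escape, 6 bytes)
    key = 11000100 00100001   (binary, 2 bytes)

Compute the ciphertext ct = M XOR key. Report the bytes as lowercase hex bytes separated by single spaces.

9b a7 05 f6 4d 45

The 2-byte key repeats, so the effective keystream is c4 21 c4 21 c4 21.
byte 0:  95 XOR 196 = 155
byte 1: 134 XOR  33 = 167
byte 2: 193 XOR 196 =   5
byte 3: 215 XOR  33 = 246
byte 4: 137 XOR 196 =  77
byte 5: 100 XOR  33 =  69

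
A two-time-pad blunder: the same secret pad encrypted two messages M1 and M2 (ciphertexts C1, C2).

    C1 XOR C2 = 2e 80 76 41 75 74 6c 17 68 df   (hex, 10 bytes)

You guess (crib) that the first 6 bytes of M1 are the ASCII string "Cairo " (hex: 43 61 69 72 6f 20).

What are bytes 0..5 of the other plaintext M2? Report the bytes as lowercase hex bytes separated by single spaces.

6d e1 1f 33 1a 54

Since C1 ⊕ C2 = M1 ⊕ M2, XORing with the guessed M1 bytes yields the corresponding M2 bytes: M2 = (C1 ⊕ C2) ⊕ M1.
byte 0: 2e XOR 43 = 6d
byte 1: 80 XOR 61 = e1
byte 2: 76 XOR 69 = 1f
byte 3: 41 XOR 72 = 33
byte 4: 75 XOR 6f = 1a
byte 5: 74 XOR 20 = 54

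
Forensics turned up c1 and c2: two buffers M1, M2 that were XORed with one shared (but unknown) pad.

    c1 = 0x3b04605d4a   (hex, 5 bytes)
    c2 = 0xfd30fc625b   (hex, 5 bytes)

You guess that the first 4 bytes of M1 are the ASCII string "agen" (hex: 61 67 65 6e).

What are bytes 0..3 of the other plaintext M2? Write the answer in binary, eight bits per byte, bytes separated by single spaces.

First, c1 ⊕ c2 = (M1 ⊕ K) ⊕ (M2 ⊕ K) = M1 ⊕ M2, so the key drops out. Then M2 = (M1 ⊕ M2) ⊕ M1 over the first 4 bytes.
byte 0: (3b ^ fd) ^ 61 = c6 ^ 61 = a7
byte 1: (04 ^ 30) ^ 67 = 34 ^ 67 = 53
byte 2: (60 ^ fc) ^ 65 = 9c ^ 65 = f9
byte 3: (5d ^ 62) ^ 6e = 3f ^ 6e = 51

10100111 01010011 11111001 01010001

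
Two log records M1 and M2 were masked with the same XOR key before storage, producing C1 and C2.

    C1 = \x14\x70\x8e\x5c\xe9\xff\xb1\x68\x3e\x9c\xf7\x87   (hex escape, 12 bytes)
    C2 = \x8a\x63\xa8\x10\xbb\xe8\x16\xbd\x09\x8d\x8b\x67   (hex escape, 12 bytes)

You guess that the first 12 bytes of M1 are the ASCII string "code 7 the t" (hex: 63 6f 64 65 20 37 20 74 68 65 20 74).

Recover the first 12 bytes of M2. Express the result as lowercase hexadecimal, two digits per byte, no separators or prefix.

First, C1 ⊕ C2 = (M1 ⊕ K) ⊕ (M2 ⊕ K) = M1 ⊕ M2, so the key drops out. Then M2 = (M1 ⊕ M2) ⊕ M1 over the first 12 bytes.
byte 0: (14 XOR 8a) XOR 63 = 9e XOR 63 = fd
byte 1: (70 XOR 63) XOR 6f = 13 XOR 6f = 7c
byte 2: (8e XOR a8) XOR 64 = 26 XOR 64 = 42
byte 3: (5c XOR 10) XOR 65 = 4c XOR 65 = 29
byte 4: (e9 XOR bb) XOR 20 = 52 XOR 20 = 72
byte 5: (ff XOR e8) XOR 37 = 17 XOR 37 = 20
byte 6: (b1 XOR 16) XOR 20 = a7 XOR 20 = 87
byte 7: (68 XOR bd) XOR 74 = d5 XOR 74 = a1
byte 8: (3e XOR 09) XOR 68 = 37 XOR 68 = 5f
byte 9: (9c XOR 8d) XOR 65 = 11 XOR 65 = 74
byte 10: (f7 XOR 8b) XOR 20 = 7c XOR 20 = 5c
byte 11: (87 XOR 67) XOR 74 = e0 XOR 74 = 94

fd7c4229722087a15f745c94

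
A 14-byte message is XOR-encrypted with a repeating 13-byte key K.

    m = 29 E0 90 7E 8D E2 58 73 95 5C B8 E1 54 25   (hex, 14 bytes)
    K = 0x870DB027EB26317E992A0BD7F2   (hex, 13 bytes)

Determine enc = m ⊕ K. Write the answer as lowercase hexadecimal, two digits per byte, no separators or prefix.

aeed205966c4690d0c76b336a6a2

The 13-byte key repeats, so the effective keystream is 87 0d b0 27 eb 26 31 7e 99 2a 0b d7 f2 87.
byte 0:  41 xor 135 = 174
byte 1: 224 xor  13 = 237
byte 2: 144 xor 176 =  32
byte 3: 126 xor  39 =  89
byte 4: 141 xor 235 = 102
byte 5: 226 xor  38 = 196
byte 6:  88 xor  49 = 105
byte 7: 115 xor 126 =  13
byte 8: 149 xor 153 =  12
byte 9:  92 xor  42 = 118
byte 10: 184 xor  11 = 179
byte 11: 225 xor 215 =  54
byte 12:  84 xor 242 = 166
byte 13:  37 xor 135 = 162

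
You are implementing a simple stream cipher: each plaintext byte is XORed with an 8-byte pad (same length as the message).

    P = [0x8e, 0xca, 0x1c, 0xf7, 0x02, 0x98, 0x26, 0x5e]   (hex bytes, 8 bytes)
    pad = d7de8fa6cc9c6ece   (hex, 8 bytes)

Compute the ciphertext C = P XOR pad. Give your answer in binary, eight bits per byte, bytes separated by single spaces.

XOR is its own inverse, so applying the key byte-wise gives the result directly.
byte 0: 10001110 xor 11010111 = 01011001
byte 1: 11001010 xor 11011110 = 00010100
byte 2: 00011100 xor 10001111 = 10010011
byte 3: 11110111 xor 10100110 = 01010001
byte 4: 00000010 xor 11001100 = 11001110
byte 5: 10011000 xor 10011100 = 00000100
byte 6: 00100110 xor 01101110 = 01001000
byte 7: 01011110 xor 11001110 = 10010000

01011001 00010100 10010011 01010001 11001110 00000100 01001000 10010000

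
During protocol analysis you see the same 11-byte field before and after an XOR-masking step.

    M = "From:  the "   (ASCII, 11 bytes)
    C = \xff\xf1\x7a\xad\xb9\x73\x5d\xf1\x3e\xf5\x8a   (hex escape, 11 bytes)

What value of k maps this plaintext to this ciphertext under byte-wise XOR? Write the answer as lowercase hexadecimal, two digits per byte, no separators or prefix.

Since C = M ⊕ k, XORing both sides with M gives k = M ⊕ C.
byte 0: 46 ^ ff = b9
byte 1: 72 ^ f1 = 83
byte 2: 6f ^ 7a = 15
byte 3: 6d ^ ad = c0
byte 4: 3a ^ b9 = 83
byte 5: 20 ^ 73 = 53
byte 6: 20 ^ 5d = 7d
byte 7: 74 ^ f1 = 85
byte 8: 68 ^ 3e = 56
byte 9: 65 ^ f5 = 90
byte 10: 20 ^ 8a = aa

b98315c083537d855690aa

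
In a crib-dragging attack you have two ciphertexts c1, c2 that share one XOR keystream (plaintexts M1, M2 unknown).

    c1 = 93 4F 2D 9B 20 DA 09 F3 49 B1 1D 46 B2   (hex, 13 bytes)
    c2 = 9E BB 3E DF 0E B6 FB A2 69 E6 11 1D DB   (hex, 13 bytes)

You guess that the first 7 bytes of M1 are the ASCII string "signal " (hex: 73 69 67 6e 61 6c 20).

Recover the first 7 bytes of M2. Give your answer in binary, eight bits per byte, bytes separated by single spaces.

01111110 10011101 01110100 00101010 01001111 00000000 11010010

First, c1 ⊕ c2 = (M1 ⊕ K) ⊕ (M2 ⊕ K) = M1 ⊕ M2, so the key drops out. Then M2 = (M1 ⊕ M2) ⊕ M1 over the first 7 bytes.
byte 0: (93 xor 9e) xor 73 = 0d xor 73 = 7e
byte 1: (4f xor bb) xor 69 = f4 xor 69 = 9d
byte 2: (2d xor 3e) xor 67 = 13 xor 67 = 74
byte 3: (9b xor df) xor 6e = 44 xor 6e = 2a
byte 4: (20 xor 0e) xor 61 = 2e xor 61 = 4f
byte 5: (da xor b6) xor 6c = 6c xor 6c = 00
byte 6: (09 xor fb) xor 20 = f2 xor 20 = d2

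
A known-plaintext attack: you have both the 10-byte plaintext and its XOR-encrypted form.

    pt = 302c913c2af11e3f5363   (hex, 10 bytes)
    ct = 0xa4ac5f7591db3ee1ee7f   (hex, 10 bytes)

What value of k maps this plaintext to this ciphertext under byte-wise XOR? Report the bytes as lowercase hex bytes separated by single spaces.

94 80 ce 49 bb 2a 20 de bd 1c

Since ct = pt ⊕ k, XORing both sides with pt gives k = pt ⊕ ct.
byte 0: 00110000 ⊕ 10100100 = 10010100
byte 1: 00101100 ⊕ 10101100 = 10000000
byte 2: 10010001 ⊕ 01011111 = 11001110
byte 3: 00111100 ⊕ 01110101 = 01001001
byte 4: 00101010 ⊕ 10010001 = 10111011
byte 5: 11110001 ⊕ 11011011 = 00101010
byte 6: 00011110 ⊕ 00111110 = 00100000
byte 7: 00111111 ⊕ 11100001 = 11011110
byte 8: 01010011 ⊕ 11101110 = 10111101
byte 9: 01100011 ⊕ 01111111 = 00011100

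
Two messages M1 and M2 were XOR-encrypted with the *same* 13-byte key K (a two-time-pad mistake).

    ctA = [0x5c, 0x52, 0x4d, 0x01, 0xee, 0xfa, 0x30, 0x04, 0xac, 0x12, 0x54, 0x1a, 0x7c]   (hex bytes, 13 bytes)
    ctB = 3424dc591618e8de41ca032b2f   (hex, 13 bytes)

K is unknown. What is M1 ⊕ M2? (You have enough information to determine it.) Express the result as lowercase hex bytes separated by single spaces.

68 76 91 58 f8 e2 d8 da ed d8 57 31 53

ctA ⊕ ctB = (M1 ⊕ K) ⊕ (M2 ⊕ K) = M1 ⊕ M2 — the shared key cancels under XOR.
byte 0: 5c xor 34 = 68
byte 1: 52 xor 24 = 76
byte 2: 4d xor dc = 91
byte 3: 01 xor 59 = 58
byte 4: ee xor 16 = f8
byte 5: fa xor 18 = e2
byte 6: 30 xor e8 = d8
byte 7: 04 xor de = da
byte 8: ac xor 41 = ed
byte 9: 12 xor ca = d8
byte 10: 54 xor 03 = 57
byte 11: 1a xor 2b = 31
byte 12: 7c xor 2f = 53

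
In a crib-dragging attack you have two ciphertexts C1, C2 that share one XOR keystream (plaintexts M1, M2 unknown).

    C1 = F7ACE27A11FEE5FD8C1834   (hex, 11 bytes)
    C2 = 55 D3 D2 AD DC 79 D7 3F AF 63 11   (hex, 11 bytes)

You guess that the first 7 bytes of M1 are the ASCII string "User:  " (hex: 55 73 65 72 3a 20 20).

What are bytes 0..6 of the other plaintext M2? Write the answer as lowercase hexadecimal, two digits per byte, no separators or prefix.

First, C1 ⊕ C2 = (M1 ⊕ K) ⊕ (M2 ⊕ K) = M1 ⊕ M2, so the key drops out. Then M2 = (M1 ⊕ M2) ⊕ M1 over the first 7 bytes.
byte 0: (f7 xor 55) xor 55 = a2 xor 55 = f7
byte 1: (ac xor d3) xor 73 = 7f xor 73 = 0c
byte 2: (e2 xor d2) xor 65 = 30 xor 65 = 55
byte 3: (7a xor ad) xor 72 = d7 xor 72 = a5
byte 4: (11 xor dc) xor 3a = cd xor 3a = f7
byte 5: (fe xor 79) xor 20 = 87 xor 20 = a7
byte 6: (e5 xor d7) xor 20 = 32 xor 20 = 12

f70c55a5f7a712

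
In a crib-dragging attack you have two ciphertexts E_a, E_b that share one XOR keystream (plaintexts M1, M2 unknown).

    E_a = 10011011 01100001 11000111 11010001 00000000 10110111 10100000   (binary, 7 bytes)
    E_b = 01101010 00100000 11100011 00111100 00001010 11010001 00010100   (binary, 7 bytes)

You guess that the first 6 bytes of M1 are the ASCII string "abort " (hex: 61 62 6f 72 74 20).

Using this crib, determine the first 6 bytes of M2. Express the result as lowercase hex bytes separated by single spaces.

First, E_a ⊕ E_b = (M1 ⊕ K) ⊕ (M2 ⊕ K) = M1 ⊕ M2, so the key drops out. Then M2 = (M1 ⊕ M2) ⊕ M1 over the first 6 bytes.
byte 0: (9b ^ 6a) ^ 61 = f1 ^ 61 = 90
byte 1: (61 ^ 20) ^ 62 = 41 ^ 62 = 23
byte 2: (c7 ^ e3) ^ 6f = 24 ^ 6f = 4b
byte 3: (d1 ^ 3c) ^ 72 = ed ^ 72 = 9f
byte 4: (00 ^ 0a) ^ 74 = 0a ^ 74 = 7e
byte 5: (b7 ^ d1) ^ 20 = 66 ^ 20 = 46

90 23 4b 9f 7e 46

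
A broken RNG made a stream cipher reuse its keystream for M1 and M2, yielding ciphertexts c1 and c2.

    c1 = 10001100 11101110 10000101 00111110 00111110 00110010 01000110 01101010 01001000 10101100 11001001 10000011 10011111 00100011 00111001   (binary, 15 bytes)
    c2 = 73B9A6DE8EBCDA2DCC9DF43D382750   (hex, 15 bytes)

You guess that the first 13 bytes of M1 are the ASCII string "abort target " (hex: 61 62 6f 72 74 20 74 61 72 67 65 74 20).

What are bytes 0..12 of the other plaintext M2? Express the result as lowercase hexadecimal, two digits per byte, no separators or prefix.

First, c1 ⊕ c2 = (M1 ⊕ K) ⊕ (M2 ⊕ K) = M1 ⊕ M2, so the key drops out. Then M2 = (M1 ⊕ M2) ⊕ M1 over the first 13 bytes.
byte 0: (8c ^ 73) ^ 61 = ff ^ 61 = 9e
byte 1: (ee ^ b9) ^ 62 = 57 ^ 62 = 35
byte 2: (85 ^ a6) ^ 6f = 23 ^ 6f = 4c
byte 3: (3e ^ de) ^ 72 = e0 ^ 72 = 92
byte 4: (3e ^ 8e) ^ 74 = b0 ^ 74 = c4
byte 5: (32 ^ bc) ^ 20 = 8e ^ 20 = ae
byte 6: (46 ^ da) ^ 74 = 9c ^ 74 = e8
byte 7: (6a ^ 2d) ^ 61 = 47 ^ 61 = 26
byte 8: (48 ^ cc) ^ 72 = 84 ^ 72 = f6
byte 9: (ac ^ 9d) ^ 67 = 31 ^ 67 = 56
byte 10: (c9 ^ f4) ^ 65 = 3d ^ 65 = 58
byte 11: (83 ^ 3d) ^ 74 = be ^ 74 = ca
byte 12: (9f ^ 38) ^ 20 = a7 ^ 20 = 87

9e354c92c4aee826f65658ca87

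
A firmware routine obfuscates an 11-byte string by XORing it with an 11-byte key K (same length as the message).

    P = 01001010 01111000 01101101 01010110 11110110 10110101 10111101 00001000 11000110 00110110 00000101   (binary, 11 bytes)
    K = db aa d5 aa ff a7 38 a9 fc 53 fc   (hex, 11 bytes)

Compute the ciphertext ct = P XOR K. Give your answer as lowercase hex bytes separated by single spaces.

91 d2 b8 fc 09 12 85 a1 3a 65 f9

byte 0: 4a XOR db = 91
byte 1: 78 XOR aa = d2
byte 2: 6d XOR d5 = b8
byte 3: 56 XOR aa = fc
byte 4: f6 XOR ff = 09
byte 5: b5 XOR a7 = 12
byte 6: bd XOR 38 = 85
byte 7: 08 XOR a9 = a1
byte 8: c6 XOR fc = 3a
byte 9: 36 XOR 53 = 65
byte 10: 05 XOR fc = f9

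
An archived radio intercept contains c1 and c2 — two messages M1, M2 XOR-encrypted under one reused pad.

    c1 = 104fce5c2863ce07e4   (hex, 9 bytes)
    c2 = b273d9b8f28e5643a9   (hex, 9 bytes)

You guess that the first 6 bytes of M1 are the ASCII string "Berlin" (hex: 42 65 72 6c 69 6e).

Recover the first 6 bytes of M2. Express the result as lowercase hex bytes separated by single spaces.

First, c1 ⊕ c2 = (M1 ⊕ K) ⊕ (M2 ⊕ K) = M1 ⊕ M2, so the key drops out. Then M2 = (M1 ⊕ M2) ⊕ M1 over the first 6 bytes.
byte 0: (10 ^ b2) ^ 42 = a2 ^ 42 = e0
byte 1: (4f ^ 73) ^ 65 = 3c ^ 65 = 59
byte 2: (ce ^ d9) ^ 72 = 17 ^ 72 = 65
byte 3: (5c ^ b8) ^ 6c = e4 ^ 6c = 88
byte 4: (28 ^ f2) ^ 69 = da ^ 69 = b3
byte 5: (63 ^ 8e) ^ 6e = ed ^ 6e = 83

e0 59 65 88 b3 83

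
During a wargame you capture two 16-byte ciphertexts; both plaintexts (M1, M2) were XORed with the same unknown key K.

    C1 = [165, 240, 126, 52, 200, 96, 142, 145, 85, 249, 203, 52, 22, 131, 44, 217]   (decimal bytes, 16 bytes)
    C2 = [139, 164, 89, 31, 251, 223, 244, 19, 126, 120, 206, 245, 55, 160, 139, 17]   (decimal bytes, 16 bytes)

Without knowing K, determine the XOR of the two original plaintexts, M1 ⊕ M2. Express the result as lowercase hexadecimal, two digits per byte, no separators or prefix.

C1 ⊕ C2 = (M1 ⊕ K) ⊕ (M2 ⊕ K) = M1 ⊕ M2 — the shared key cancels under XOR.
165 ^ 139 =  46
240 ^ 164 =  84
126 ^  89 =  39
 52 ^  31 =  43
200 ^ 251 =  51
 96 ^ 223 = 191
142 ^ 244 = 122
145 ^  19 = 130
 85 ^ 126 =  43
249 ^ 120 = 129
203 ^ 206 =   5
 52 ^ 245 = 193
 22 ^  55 =  33
131 ^ 160 =  35
 44 ^ 139 = 167
217 ^  17 = 200

2e54272b33bf7a822b8105c12123a7c8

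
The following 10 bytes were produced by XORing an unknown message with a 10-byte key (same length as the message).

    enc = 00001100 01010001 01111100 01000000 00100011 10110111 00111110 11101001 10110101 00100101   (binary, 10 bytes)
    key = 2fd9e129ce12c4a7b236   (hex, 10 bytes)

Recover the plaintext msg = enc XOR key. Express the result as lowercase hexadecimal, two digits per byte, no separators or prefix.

0c XOR 2f = 23
51 XOR d9 = 88
7c XOR e1 = 9d
40 XOR 29 = 69
23 XOR ce = ed
b7 XOR 12 = a5
3e XOR c4 = fa
e9 XOR a7 = 4e
b5 XOR b2 = 07
25 XOR 36 = 13

23889d69eda5fa4e0713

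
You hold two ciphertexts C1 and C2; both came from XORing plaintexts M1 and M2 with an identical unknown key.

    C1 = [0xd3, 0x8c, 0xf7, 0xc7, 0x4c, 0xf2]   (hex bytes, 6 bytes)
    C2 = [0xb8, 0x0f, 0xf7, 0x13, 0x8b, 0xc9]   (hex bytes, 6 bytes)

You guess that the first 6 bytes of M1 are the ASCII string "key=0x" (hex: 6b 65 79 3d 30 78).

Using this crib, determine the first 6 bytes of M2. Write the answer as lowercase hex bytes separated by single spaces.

First, C1 ⊕ C2 = (M1 ⊕ K) ⊕ (M2 ⊕ K) = M1 ⊕ M2, so the key drops out. Then M2 = (M1 ⊕ M2) ⊕ M1 over the first 6 bytes.
byte 0: (d3 ^ b8) ^ 6b = 6b ^ 6b = 00
byte 1: (8c ^ 0f) ^ 65 = 83 ^ 65 = e6
byte 2: (f7 ^ f7) ^ 79 = 00 ^ 79 = 79
byte 3: (c7 ^ 13) ^ 3d = d4 ^ 3d = e9
byte 4: (4c ^ 8b) ^ 30 = c7 ^ 30 = f7
byte 5: (f2 ^ c9) ^ 78 = 3b ^ 78 = 43

00 e6 79 e9 f7 43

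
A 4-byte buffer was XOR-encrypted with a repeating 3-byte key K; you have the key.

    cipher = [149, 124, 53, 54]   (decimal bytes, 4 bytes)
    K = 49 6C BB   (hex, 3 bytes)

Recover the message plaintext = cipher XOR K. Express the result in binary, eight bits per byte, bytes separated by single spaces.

11011100 00010000 10001110 01111111

The 3-byte key repeats, so the effective keystream is 49 6c bb 49.
byte 0: 95 xor 49 = dc
byte 1: 7c xor 6c = 10
byte 2: 35 xor bb = 8e
byte 3: 36 xor 49 = 7f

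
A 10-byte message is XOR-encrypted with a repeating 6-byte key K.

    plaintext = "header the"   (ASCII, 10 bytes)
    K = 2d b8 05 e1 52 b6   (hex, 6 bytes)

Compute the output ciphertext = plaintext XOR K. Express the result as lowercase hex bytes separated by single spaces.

45 dd 64 85 37 c4 0d cc 6d 84

The 6-byte key repeats, so the effective keystream is 2d b8 05 e1 52 b6 2d b8 05 e1.
byte 0: 68 XOR 2d = 45
byte 1: 65 XOR b8 = dd
byte 2: 61 XOR 05 = 64
byte 3: 64 XOR e1 = 85
byte 4: 65 XOR 52 = 37
byte 5: 72 XOR b6 = c4
byte 6: 20 XOR 2d = 0d
byte 7: 74 XOR b8 = cc
byte 8: 68 XOR 05 = 6d
byte 9: 65 XOR e1 = 84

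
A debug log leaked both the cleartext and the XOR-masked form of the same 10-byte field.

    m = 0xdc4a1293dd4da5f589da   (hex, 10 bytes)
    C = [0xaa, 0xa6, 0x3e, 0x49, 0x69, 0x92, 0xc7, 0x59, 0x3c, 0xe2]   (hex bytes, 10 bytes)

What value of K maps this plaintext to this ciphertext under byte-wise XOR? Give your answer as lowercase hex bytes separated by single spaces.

76 ec 2c da b4 df 62 ac b5 38

Since C = m ⊕ K, XORing both sides with m gives K = m ⊕ C.
dc XOR aa = 76
4a XOR a6 = ec
12 XOR 3e = 2c
93 XOR 49 = da
dd XOR 69 = b4
4d XOR 92 = df
a5 XOR c7 = 62
f5 XOR 59 = ac
89 XOR 3c = b5
da XOR e2 = 38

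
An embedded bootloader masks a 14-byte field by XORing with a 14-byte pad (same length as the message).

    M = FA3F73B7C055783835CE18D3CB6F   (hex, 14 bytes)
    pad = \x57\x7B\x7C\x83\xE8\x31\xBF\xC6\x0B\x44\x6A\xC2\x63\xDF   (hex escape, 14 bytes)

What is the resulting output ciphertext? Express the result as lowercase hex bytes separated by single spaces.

XOR is its own inverse, so applying the key byte-wise gives the result directly.
byte 0: fa ^ 57 = ad
byte 1: 3f ^ 7b = 44
byte 2: 73 ^ 7c = 0f
byte 3: b7 ^ 83 = 34
byte 4: c0 ^ e8 = 28
byte 5: 55 ^ 31 = 64
byte 6: 78 ^ bf = c7
byte 7: 38 ^ c6 = fe
byte 8: 35 ^ 0b = 3e
byte 9: ce ^ 44 = 8a
byte 10: 18 ^ 6a = 72
byte 11: d3 ^ c2 = 11
byte 12: cb ^ 63 = a8
byte 13: 6f ^ df = b0

ad 44 0f 34 28 64 c7 fe 3e 8a 72 11 a8 b0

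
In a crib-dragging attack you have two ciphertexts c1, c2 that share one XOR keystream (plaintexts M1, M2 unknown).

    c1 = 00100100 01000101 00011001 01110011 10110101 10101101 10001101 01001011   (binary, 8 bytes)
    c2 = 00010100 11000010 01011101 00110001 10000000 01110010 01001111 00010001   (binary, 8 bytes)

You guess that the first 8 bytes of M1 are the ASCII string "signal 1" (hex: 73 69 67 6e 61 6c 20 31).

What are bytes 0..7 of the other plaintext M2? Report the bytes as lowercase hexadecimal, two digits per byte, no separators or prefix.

43ee232c54b3e26b

First, c1 ⊕ c2 = (M1 ⊕ K) ⊕ (M2 ⊕ K) = M1 ⊕ M2, so the key drops out. Then M2 = (M1 ⊕ M2) ⊕ M1 over the first 8 bytes.
byte 0: (24 xor 14) xor 73 = 30 xor 73 = 43
byte 1: (45 xor c2) xor 69 = 87 xor 69 = ee
byte 2: (19 xor 5d) xor 67 = 44 xor 67 = 23
byte 3: (73 xor 31) xor 6e = 42 xor 6e = 2c
byte 4: (b5 xor 80) xor 61 = 35 xor 61 = 54
byte 5: (ad xor 72) xor 6c = df xor 6c = b3
byte 6: (8d xor 4f) xor 20 = c2 xor 20 = e2
byte 7: (4b xor 11) xor 31 = 5a xor 31 = 6b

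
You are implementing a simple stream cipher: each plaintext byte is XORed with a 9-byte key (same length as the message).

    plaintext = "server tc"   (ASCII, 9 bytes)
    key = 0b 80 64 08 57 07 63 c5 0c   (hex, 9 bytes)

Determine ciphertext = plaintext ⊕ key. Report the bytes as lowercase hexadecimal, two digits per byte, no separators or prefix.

XOR is its own inverse, so applying the key byte-wise gives the result directly.
115 xor  11 = 120
101 xor 128 = 229
114 xor 100 =  22
118 xor   8 = 126
101 xor  87 =  50
114 xor   7 = 117
 32 xor  99 =  67
116 xor 197 = 177
 99 xor  12 = 111

78e5167e327543b16f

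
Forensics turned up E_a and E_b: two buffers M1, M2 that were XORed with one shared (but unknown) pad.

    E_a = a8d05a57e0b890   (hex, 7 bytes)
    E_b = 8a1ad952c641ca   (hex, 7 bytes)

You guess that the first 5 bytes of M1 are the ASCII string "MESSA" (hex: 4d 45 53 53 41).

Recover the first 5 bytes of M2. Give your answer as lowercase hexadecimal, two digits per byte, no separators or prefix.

First, E_a ⊕ E_b = (M1 ⊕ K) ⊕ (M2 ⊕ K) = M1 ⊕ M2, so the key drops out. Then M2 = (M1 ⊕ M2) ⊕ M1 over the first 5 bytes.
byte 0: (a8 xor 8a) xor 4d = 22 xor 4d = 6f
byte 1: (d0 xor 1a) xor 45 = ca xor 45 = 8f
byte 2: (5a xor d9) xor 53 = 83 xor 53 = d0
byte 3: (57 xor 52) xor 53 = 05 xor 53 = 56
byte 4: (e0 xor c6) xor 41 = 26 xor 41 = 67

6f8fd05667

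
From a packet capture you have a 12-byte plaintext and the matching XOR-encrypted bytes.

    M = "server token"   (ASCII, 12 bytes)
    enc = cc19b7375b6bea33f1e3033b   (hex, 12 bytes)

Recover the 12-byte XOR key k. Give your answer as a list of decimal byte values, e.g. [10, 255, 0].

[191, 124, 197, 65, 62, 25, 202, 71, 158, 136, 102, 85]

Since enc = M ⊕ k, XORing both sides with M gives k = M ⊕ enc.
73 ^ cc = bf
65 ^ 19 = 7c
72 ^ b7 = c5
76 ^ 37 = 41
65 ^ 5b = 3e
72 ^ 6b = 19
20 ^ ea = ca
74 ^ 33 = 47
6f ^ f1 = 9e
6b ^ e3 = 88
65 ^ 03 = 66
6e ^ 3b = 55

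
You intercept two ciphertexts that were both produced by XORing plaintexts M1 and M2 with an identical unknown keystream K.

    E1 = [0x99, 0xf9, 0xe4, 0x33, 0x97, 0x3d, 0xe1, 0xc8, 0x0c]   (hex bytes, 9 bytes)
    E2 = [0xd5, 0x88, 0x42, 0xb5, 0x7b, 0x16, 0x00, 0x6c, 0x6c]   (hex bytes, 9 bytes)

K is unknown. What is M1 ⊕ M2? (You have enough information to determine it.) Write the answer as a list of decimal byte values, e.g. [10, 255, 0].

E1 ⊕ E2 = (M1 ⊕ K) ⊕ (M2 ⊕ K) = M1 ⊕ M2 — the shared key cancels under XOR.
byte 0: 153 ^ 213 =  76
byte 1: 249 ^ 136 = 113
byte 2: 228 ^  66 = 166
byte 3:  51 ^ 181 = 134
byte 4: 151 ^ 123 = 236
byte 5:  61 ^  22 =  43
byte 6: 225 ^   0 = 225
byte 7: 200 ^ 108 = 164
byte 8:  12 ^ 108 =  96

[76, 113, 166, 134, 236, 43, 225, 164, 96]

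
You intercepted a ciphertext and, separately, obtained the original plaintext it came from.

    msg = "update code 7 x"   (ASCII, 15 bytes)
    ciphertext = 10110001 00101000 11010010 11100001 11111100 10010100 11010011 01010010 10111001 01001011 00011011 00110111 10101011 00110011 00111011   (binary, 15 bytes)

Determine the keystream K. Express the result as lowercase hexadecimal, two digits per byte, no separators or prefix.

c458b68088f1f331d62f7e179c1343

Since ciphertext = msg ⊕ K, XORing both sides with msg gives K = msg ⊕ ciphertext.
75 ^ b1 = c4
70 ^ 28 = 58
64 ^ d2 = b6
61 ^ e1 = 80
74 ^ fc = 88
65 ^ 94 = f1
20 ^ d3 = f3
63 ^ 52 = 31
6f ^ b9 = d6
64 ^ 4b = 2f
65 ^ 1b = 7e
20 ^ 37 = 17
37 ^ ab = 9c
20 ^ 33 = 13
78 ^ 3b = 43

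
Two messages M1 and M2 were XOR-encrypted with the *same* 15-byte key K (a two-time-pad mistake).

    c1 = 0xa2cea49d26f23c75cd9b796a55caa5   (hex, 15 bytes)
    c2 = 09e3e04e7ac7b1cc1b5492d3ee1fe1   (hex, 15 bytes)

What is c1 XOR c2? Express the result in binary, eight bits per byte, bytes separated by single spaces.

10101011 00101101 01000100 11010011 01011100 00110101 10001101 10111001 11010110 11001111 11101011 10111001 10111011 11010101 01000100

c1 ⊕ c2 = (M1 ⊕ K) ⊕ (M2 ⊕ K) = M1 ⊕ M2 — the shared key cancels under XOR.
162 ⊕   9 = 171
206 ⊕ 227 =  45
164 ⊕ 224 =  68
157 ⊕  78 = 211
 38 ⊕ 122 =  92
242 ⊕ 199 =  53
 60 ⊕ 177 = 141
117 ⊕ 204 = 185
205 ⊕  27 = 214
155 ⊕  84 = 207
121 ⊕ 146 = 235
106 ⊕ 211 = 185
 85 ⊕ 238 = 187
202 ⊕  31 = 213
165 ⊕ 225 =  68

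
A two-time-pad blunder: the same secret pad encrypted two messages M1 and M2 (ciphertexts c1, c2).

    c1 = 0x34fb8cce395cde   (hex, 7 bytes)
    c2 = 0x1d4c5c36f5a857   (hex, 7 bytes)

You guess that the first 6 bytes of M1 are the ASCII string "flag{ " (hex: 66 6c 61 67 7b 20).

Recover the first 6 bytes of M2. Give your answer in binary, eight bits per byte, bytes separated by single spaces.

01001111 11011011 10110001 10011111 10110111 11010100

First, c1 ⊕ c2 = (M1 ⊕ K) ⊕ (M2 ⊕ K) = M1 ⊕ M2, so the key drops out. Then M2 = (M1 ⊕ M2) ⊕ M1 over the first 6 bytes.
byte 0: (34 xor 1d) xor 66 = 29 xor 66 = 4f
byte 1: (fb xor 4c) xor 6c = b7 xor 6c = db
byte 2: (8c xor 5c) xor 61 = d0 xor 61 = b1
byte 3: (ce xor 36) xor 67 = f8 xor 67 = 9f
byte 4: (39 xor f5) xor 7b = cc xor 7b = b7
byte 5: (5c xor a8) xor 20 = f4 xor 20 = d4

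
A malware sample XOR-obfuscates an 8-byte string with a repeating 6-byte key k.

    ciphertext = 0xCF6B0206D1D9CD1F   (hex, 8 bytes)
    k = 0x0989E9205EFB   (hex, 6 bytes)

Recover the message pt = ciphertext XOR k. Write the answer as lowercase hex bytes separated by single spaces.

c6 e2 eb 26 8f 22 c4 96

The 6-byte key repeats, so the effective keystream is 09 89 e9 20 5e fb 09 89.
byte 0: 11001111 XOR 00001001 = 11000110
byte 1: 01101011 XOR 10001001 = 11100010
byte 2: 00000010 XOR 11101001 = 11101011
byte 3: 00000110 XOR 00100000 = 00100110
byte 4: 11010001 XOR 01011110 = 10001111
byte 5: 11011001 XOR 11111011 = 00100010
byte 6: 11001101 XOR 00001001 = 11000100
byte 7: 00011111 XOR 10001001 = 10010110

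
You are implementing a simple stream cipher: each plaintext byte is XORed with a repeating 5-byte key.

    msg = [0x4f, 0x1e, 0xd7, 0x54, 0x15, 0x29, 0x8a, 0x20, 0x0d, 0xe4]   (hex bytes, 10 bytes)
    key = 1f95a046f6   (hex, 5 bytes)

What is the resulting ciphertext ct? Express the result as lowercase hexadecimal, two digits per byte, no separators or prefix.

508b7712e3361f804b12

The 5-byte key repeats, so the effective keystream is 1f 95 a0 46 f6 1f 95 a0 46 f6.
byte 0: 4f XOR 1f = 50
byte 1: 1e XOR 95 = 8b
byte 2: d7 XOR a0 = 77
byte 3: 54 XOR 46 = 12
byte 4: 15 XOR f6 = e3
byte 5: 29 XOR 1f = 36
byte 6: 8a XOR 95 = 1f
byte 7: 20 XOR a0 = 80
byte 8: 0d XOR 46 = 4b
byte 9: e4 XOR f6 = 12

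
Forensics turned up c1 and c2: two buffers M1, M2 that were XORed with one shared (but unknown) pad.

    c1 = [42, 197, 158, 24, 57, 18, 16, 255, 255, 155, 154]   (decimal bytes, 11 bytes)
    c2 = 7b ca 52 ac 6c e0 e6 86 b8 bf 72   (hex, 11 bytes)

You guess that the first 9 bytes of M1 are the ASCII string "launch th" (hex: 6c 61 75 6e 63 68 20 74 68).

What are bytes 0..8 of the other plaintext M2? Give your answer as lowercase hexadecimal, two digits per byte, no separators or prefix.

First, c1 ⊕ c2 = (M1 ⊕ K) ⊕ (M2 ⊕ K) = M1 ⊕ M2, so the key drops out. Then M2 = (M1 ⊕ M2) ⊕ M1 over the first 9 bytes.
byte 0: (2a xor 7b) xor 6c = 51 xor 6c = 3d
byte 1: (c5 xor ca) xor 61 = 0f xor 61 = 6e
byte 2: (9e xor 52) xor 75 = cc xor 75 = b9
byte 3: (18 xor ac) xor 6e = b4 xor 6e = da
byte 4: (39 xor 6c) xor 63 = 55 xor 63 = 36
byte 5: (12 xor e0) xor 68 = f2 xor 68 = 9a
byte 6: (10 xor e6) xor 20 = f6 xor 20 = d6
byte 7: (ff xor 86) xor 74 = 79 xor 74 = 0d
byte 8: (ff xor b8) xor 68 = 47 xor 68 = 2f

3d6eb9da369ad60d2f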